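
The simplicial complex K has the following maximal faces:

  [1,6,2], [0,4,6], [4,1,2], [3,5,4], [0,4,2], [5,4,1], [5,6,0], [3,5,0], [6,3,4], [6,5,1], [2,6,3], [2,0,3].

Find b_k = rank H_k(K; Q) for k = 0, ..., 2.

b_0 = 1, b_1 = 0, b_2 = 0.

Order the vertices as 0 < 1 < 2 < 3 < 4 < 5 < 6. Listing each simplex with vertices in this order, K has dimension 2 with simplices:

  0-simplices (7): [0], [1], [2], [3], [4], [5], [6]
  1-simplices (18): [0,2], [0,3], [0,4], [0,5], [0,6], [1,2], [1,4], [1,5], [1,6], [2,3], [2,4], [2,6], [3,4], [3,5], [3,6], [4,5], [4,6], [5,6]
  2-simplices (12): [0,2,3], [0,2,4], [0,3,5], [0,4,6], [0,5,6], [1,2,4], [1,2,6], [1,4,5], [1,5,6], [2,3,6], [3,4,5], [3,4,6]

so the chain groups are C_0 ≅ Z^7, C_1 ≅ Z^18, C_2 ≅ Z^12.

The boundary map ∂_1: C_1 → C_0 maps an edge to its endpoints' difference, ∂[p,q] = q − p. For instance
  ∂[1,2] = [2] − [1].
The resulting 7×18 matrix has rank 6, and its Smith normal form has invariant factors (1,1,1,1,1,1).

∂_2: C_2 → C_1 maps a triangle to the signed sum of its edges. For instance
  ∂[2,3,6] = [3,6] − [2,6] + [2,3],
  ∂[3,4,6] = [4,6] − [3,6] + [3,4].
The 18×12 boundary matrix has rank 12 and Smith normal form diag(1,1,1,1,1,1,1,1,1,1,1,2).

From H_k ≅ ker(∂_k) / im(∂_{k+1}) we obtain:

  H_0: rank C_0 − rank ∂_1 = 7 − 6 = 1, and the invariant factors of ∂_1 are all 1, so H_0 = Z.
  H_1: rank ker ∂_1 − rank ∂_2 = (18 − 6) − 12 = 0, and ∂_2 has invariant factor 2 > 1, so H_1 = Z/2.
  H_2: rank ker ∂_2 − rank ∂_3 = (12 − 12) − 0 = 0, and there is no ∂_3, so H_2 = 0.

Hence the Betti numbers are b_0 = 1, b_1 = 0, b_2 = 0.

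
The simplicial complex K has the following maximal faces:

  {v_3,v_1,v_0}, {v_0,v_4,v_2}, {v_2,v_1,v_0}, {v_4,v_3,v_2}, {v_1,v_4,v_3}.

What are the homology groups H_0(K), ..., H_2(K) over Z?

We work with the vertex ordering v_0 < v_1 < v_2 < v_3 < v_4. The simplices of K, each written with vertices in increasing order, are:

  0-simplices (5): [v_0], [v_1], [v_2], [v_3], [v_4]
  1-simplices (10): [v_0,v_1], [v_0,v_2], [v_0,v_3], [v_0,v_4], [v_1,v_2], [v_1,v_3], [v_1,v_4], [v_2,v_3], [v_2,v_4], [v_3,v_4]
  2-simplices (5): [v_0,v_1,v_2], [v_0,v_1,v_3], [v_0,v_2,v_4], [v_1,v_3,v_4], [v_2,v_3,v_4]

so the chain groups are C_0 ≅ Z^5, C_1 ≅ Z^10, C_2 ≅ Z^5.

The boundary map ∂_1: C_1 → C_0 sends each edge [p,q] (with p < q) to q − p. For instance
  ∂[v_1,v_3] = [v_3] − [v_1].
This gives a 5×10 integer matrix of rank 4; reducing to Smith normal form yields diagonal entries (1,1,1,1).

∂_2: C_2 → C_1 acts by ∂[p,q,r] = [q,r] − [p,r] + [p,q]. For instance
  ∂[v_1,v_3,v_4] = [v_3,v_4] − [v_1,v_4] + [v_1,v_3],
  ∂[v_0,v_2,v_4] = [v_2,v_4] − [v_0,v_4] + [v_0,v_2].
The resulting 10×5 matrix has rank 5, and its Smith normal form has invariant factors (1,1,1,1,1).

From H_k ≅ ker(∂_k) / im(∂_{k+1}) we obtain:

  H_0: rank C_0 − rank ∂_1 = 5 − 4 = 1, and the invariant factors of ∂_1 are all 1, so H_0 = Z.
  H_1: rank ker ∂_1 − rank ∂_2 = (10 − 4) − 5 = 1, and the invariant factors of ∂_2 are all 1, so H_1 = Z.
  H_2: rank ker ∂_2 − rank ∂_3 = (5 − 5) − 0 = 0, and there is no ∂_3, so H_2 = 0.

As a check, the Euler characteristic is 5 − 10 + 5 = 0, which agrees with 1 − 1 + 0 = 0.

H_0 = Z,  H_1 = Z,  H_2 = 0.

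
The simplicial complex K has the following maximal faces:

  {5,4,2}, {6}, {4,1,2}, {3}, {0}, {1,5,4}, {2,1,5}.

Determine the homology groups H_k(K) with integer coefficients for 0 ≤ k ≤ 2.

Order the vertices as 0 < 1 < 2 < 3 < 4 < 5 < 6. Listing each simplex with vertices in this order, K has dimension 2 with simplices:

  0-simplices (7): [0], [1], [2], [3], [4], [5], [6]
  1-simplices (6): [1,2], [1,4], [1,5], [2,4], [2,5], [4,5]
  2-simplices (4): [1,2,4], [1,2,5], [1,4,5], [2,4,5]

Hence C_0 ≅ Z^7, C_1 ≅ Z^6, C_2 ≅ Z^4.

Boundary ∂_1: C_1 → C_0 is given by ∂[p,q] = [q] − [p].
The resulting 7×6 matrix has rank 3, and its Smith normal form has invariant factors (1,1,1).

Boundary ∂_2: C_2 → C_1 acts by ∂[p,q,r] = [q,r] − [p,r] + [p,q]. For instance
  ∂[2,4,5] = [4,5] − [2,5] + [2,4],
  ∂[1,2,4] = [2,4] − [1,4] + [1,2].
The 6×4 boundary matrix has rank 3 and Smith normal form diag(1,1,1).

Reading off H_k = ker ∂_k / im ∂_{k+1}:

  H_0: rank C_0 − rank ∂_1 = 7 − 3 = 4, and the invariant factors of ∂_1 are all 1, so H_0 ≅ Z^4.
  H_1: rank ker ∂_1 − rank ∂_2 = (6 − 3) − 3 = 0, and the invariant factors of ∂_2 are all 1, so H_1 ≅ 0.
  H_2: rank ker ∂_2 − rank ∂_3 = (4 − 3) − 0 = 1, and there is no ∂_3, so H_2 ≅ Z.

As a check, the Euler characteristic is 7 − 6 + 4 = 5, which agrees with 4 − 0 + 1 = 5.
(K is a triangulation of the disjoint union of a set of 3 points and the 2-sphere S^2.)

H_0 = Z^4,  H_1 = 0,  H_2 = Z.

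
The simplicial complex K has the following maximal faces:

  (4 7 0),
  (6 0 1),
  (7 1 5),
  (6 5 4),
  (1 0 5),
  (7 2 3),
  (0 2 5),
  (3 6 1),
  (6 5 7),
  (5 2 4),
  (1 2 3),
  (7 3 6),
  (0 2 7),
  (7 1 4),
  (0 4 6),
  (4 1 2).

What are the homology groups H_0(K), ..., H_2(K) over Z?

Order the vertices as 0 < 1 < 2 < 3 < 4 < 5 < 6 < 7. Listing each simplex with vertices in this order, K has dimension 2 with simplices:

  0-simplices (8): [0], [1], [2], [3], [4], [5], [6], [7]
  1-simplices (24): (24 of them)
  2-simplices (16): [0,1,5], [0,1,6], [0,2,5], [0,2,7], [0,4,6], [0,4,7], [1,2,3], [1,2,4], [1,3,6], [1,4,7], [1,5,7], [2,3,7], [2,4,5], [3,6,7], [4,5,6], [5,6,7]

giving chain groups C_0 ≅ Z^8, C_1 ≅ Z^24, C_2 ≅ Z^16.

Boundary ∂_1: C_1 → C_0 sends each edge [p,q] (with p < q) to q − p.
As a 8×24 matrix over Z this has rank 7, with invariant factors (1,1,1,1,1,1,1).

∂_2: C_2 → C_1 acts by ∂[p,q,r] = [q,r] − [p,r] + [p,q]. For instance
  ∂[1,3,6] = [3,6] − [1,6] + [1,3],
  ∂[1,5,7] = [5,7] − [1,7] + [1,5].
As a 24×16 matrix over Z this has rank 15, with invariant factors (1,1,1,1,1,1,1,1,1,1,1,1,1,1,1).

Reading off H_k = ker ∂_k / im ∂_{k+1}:

  H_0: rank C_0 − rank ∂_1 = 8 − 7 = 1, and the invariant factors of ∂_1 are all 1, so H_0 = Z.
  H_1: rank ker ∂_1 − rank ∂_2 = (24 − 7) − 15 = 2, and the invariant factors of ∂_2 are all 1, so H_1 = Z^2.
  H_2: rank ker ∂_2 − rank ∂_3 = (16 − 15) − 0 = 1, and there is no ∂_3, so H_2 = Z.

H_0 = Z,  H_1 = Z^2,  H_2 = Z.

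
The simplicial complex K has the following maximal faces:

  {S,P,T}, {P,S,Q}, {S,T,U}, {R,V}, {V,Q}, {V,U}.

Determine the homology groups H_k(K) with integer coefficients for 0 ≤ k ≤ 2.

Take the total order P < Q < R < S < T < U < V on the vertex set. Then K (dimension 2) consists of the simplices:

  0-simplices (7): P, Q, R, S, T, U, V
  1-simplices (10): PQ, PS, PT, QS, QV, RV, ST, SU, TU, UV
  2-simplices (3): PQS, PST, STU

Hence C_0 ≅ Z^7, C_1 ≅ Z^10, C_2 ≅ Z^3.

Boundary ∂_1: C_1 → C_0 is given by ∂[p,q] = [q] − [p]. For instance
  ∂UV = V − U.
The 7×10 boundary matrix has rank 6 and Smith normal form diag(1,1,1,1,1,1).

Boundary ∂_2: C_2 → C_1 sends each 2-simplex [p,q,r] to [q,r] − [p,r] + [p,q]. For instance
  ∂PST = ST − PT + PS,
  ∂PQS = QS − PS + PQ.
The 10×3 boundary matrix has rank 3 and Smith normal form diag(1,1,1).

Now H_k = ker ∂_k / im ∂_{k+1}, so:

  H_0: rank C_0 − rank ∂_1 = 7 − 6 = 1, and the invariant factors of ∂_1 are all 1, so H_0 = Z.
  H_1: rank ker ∂_1 − rank ∂_2 = (10 − 6) − 3 = 1, and the invariant factors of ∂_2 are all 1, so H_1 = Z.
  H_2: rank ker ∂_2 − rank ∂_3 = (3 − 3) − 0 = 0, and there is no ∂_3, so H_2 = 0.

H_0 = Z,  H_1 = Z,  H_2 = 0.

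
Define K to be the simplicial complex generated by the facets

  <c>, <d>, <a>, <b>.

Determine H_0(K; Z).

Take the total order a < b < c < d on the vertex set. Then K (dimension 0) consists of the simplices:

  0-simplices (4): a, b, c, d

giving chain groups C_0 ≅ Z^4.

Reading off H_k = ker ∂_k / im ∂_{k+1}:

  H_0: rank C_0 − rank ∂_1 = 4 − 0 = 4, and there is no ∂_1, so H_0 = Z^4.

H_0 ≅ Z^4.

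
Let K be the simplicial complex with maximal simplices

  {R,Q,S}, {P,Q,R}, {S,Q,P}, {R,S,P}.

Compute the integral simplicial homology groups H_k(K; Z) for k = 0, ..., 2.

We work with the vertex ordering P < Q < R < S. The simplices of K, each written with vertices in increasing order, are:

  0-simplices (4): P, Q, R, S
  1-simplices (6): PQ, PR, PS, QR, QS, RS
  2-simplices (4): PQR, PQS, PRS, QRS

giving chain groups C_0 ≅ Z^4, C_1 ≅ Z^6, C_2 ≅ Z^4.

∂_1: C_1 → C_0 is given by ∂[p,q] = [q] − [p].
This gives a 4×6 integer matrix of rank 3; reducing to Smith normal form yields diagonal entries (1,1,1).

Boundary ∂_2: C_2 → C_1 acts by ∂[p,q,r] = [q,r] − [p,r] + [p,q]. For instance
  ∂PRS = RS − PS + PR,
  ∂PQR = QR − PR + PQ.
As a 6×4 matrix over Z this has rank 3, with invariant factors (1,1,1).

From H_k ≅ ker(∂_k) / im(∂_{k+1}) we obtain:

  H_0: rank C_0 − rank ∂_1 = 4 − 3 = 1, and the invariant factors of ∂_1 are all 1, so H_0 = Z.
  H_1: rank ker ∂_1 − rank ∂_2 = (6 − 3) − 3 = 0, and the invariant factors of ∂_2 are all 1, so H_1 = 0.
  H_2: rank ker ∂_2 − rank ∂_3 = (4 − 3) − 0 = 1, and there is no ∂_3, so H_2 = Z.

As a check, the Euler characteristic is 4 − 6 + 4 = 2, which agrees with 1 − 0 + 1 = 2.

H_0 ≅ Z,  H_1 = 0,  H_2 ≅ Z.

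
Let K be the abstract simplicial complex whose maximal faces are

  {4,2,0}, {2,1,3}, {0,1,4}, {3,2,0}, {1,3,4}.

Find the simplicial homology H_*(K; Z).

Fix the vertex order 0 < 1 < 2 < 3 < 4 and write every simplex with vertices in increasing order. Then dim K = 2 and the simplices of K are:

  0-simplices (5): [0], [1], [2], [3], [4]
  1-simplices (10): [0,1], [0,2], [0,3], [0,4], [1,2], [1,3], [1,4], [2,3], [2,4], [3,4]
  2-simplices (5): [0,1,4], [0,2,3], [0,2,4], [1,2,3], [1,3,4]

giving chain groups C_0 ≅ Z^5, C_1 ≅ Z^10, C_2 ≅ Z^5.

The boundary map ∂_1: C_1 → C_0 is given by ∂[p,q] = [q] − [p]. For instance
  ∂[0,1] = [1] − [0].
The resulting 5×10 matrix has rank 4, and its Smith normal form has invariant factors (1,1,1,1).

The boundary map ∂_2: C_2 → C_1 sends each 2-simplex [p,q,r] to [q,r] − [p,r] + [p,q]. For instance
  ∂[0,2,3] = [2,3] − [0,3] + [0,2],
  ∂[1,2,3] = [2,3] − [1,3] + [1,2].
The 10×5 boundary matrix has rank 5 and Smith normal form diag(1,1,1,1,1).

Reading off H_k = ker ∂_k / im ∂_{k+1}:

  H_0: rank C_0 − rank ∂_1 = 5 − 4 = 1, and the invariant factors of ∂_1 are all 1, so H_0 = Z.
  H_1: rank ker ∂_1 − rank ∂_2 = (10 − 4) − 5 = 1, and the invariant factors of ∂_2 are all 1, so H_1 = Z.
  H_2: rank ker ∂_2 − rank ∂_3 = (5 − 5) − 0 = 0, and there is no ∂_3, so H_2 = 0.

As a check, the Euler characteristic is 5 − 10 + 5 = 0, which agrees with 1 − 1 + 0 = 0.
(K is a triangulation of the Möbius band.)

H_0 = Z,  H_1 = Z,  H_2 = 0.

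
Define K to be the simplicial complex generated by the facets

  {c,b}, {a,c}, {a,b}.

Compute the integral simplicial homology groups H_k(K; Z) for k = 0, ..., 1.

Fix the vertex order a < b < c and write every simplex with vertices in increasing order. Then dim K = 1 and the simplices of K are:

  0-simplices (3): a, b, c
  1-simplices (3): ab, ac, bc

so the chain groups are C_0 ≅ Z^3, C_1 ≅ Z^3.

∂_1: C_1 → C_0 sends each edge [p,q] (with p < q) to q − p.
The 3×3 boundary matrix has rank 2 and Smith normal form diag(1,1).

Computing H_k = (kernel of ∂_k) / (image of ∂_{k+1}):

  H_0: rank C_0 − rank ∂_1 = 3 − 2 = 1, and the invariant factors of ∂_1 are all 1, so H_0 = Z.
  H_1: rank ker ∂_1 − rank ∂_2 = (3 − 2) − 0 = 1, and there is no ∂_2, so H_1 = Z.

H_0 ≅ Z,  H_1 ≅ Z.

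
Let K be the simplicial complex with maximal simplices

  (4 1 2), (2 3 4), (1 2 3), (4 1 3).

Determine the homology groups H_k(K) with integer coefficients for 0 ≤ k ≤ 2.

Order the vertices as 1 < 2 < 3 < 4. Listing each simplex with vertices in this order, K has dimension 2 with simplices:

  0-simplices (4): [1], [2], [3], [4]
  1-simplices (6): [1,2], [1,3], [1,4], [2,3], [2,4], [3,4]
  2-simplices (4): [1,2,3], [1,2,4], [1,3,4], [2,3,4]

so the chain groups are C_0 ≅ Z^4, C_1 ≅ Z^6, C_2 ≅ Z^4.

∂_1: C_1 → C_0 maps an edge to its endpoints' difference, ∂[p,q] = q − p. For instance
  ∂[2,4] = [4] − [2].
The 4×6 boundary matrix has rank 3 and Smith normal form diag(1,1,1).

Boundary ∂_2: C_2 → C_1 acts by ∂[p,q,r] = [q,r] − [p,r] + [p,q]. For instance
  ∂[2,3,4] = [3,4] − [2,4] + [2,3],
  ∂[1,3,4] = [3,4] − [1,4] + [1,3].
The resulting 6×4 matrix has rank 3, and its Smith normal form has invariant factors (1,1,1).

Reading off H_k = ker ∂_k / im ∂_{k+1}:

  H_0: rank C_0 − rank ∂_1 = 4 − 3 = 1, and the invariant factors of ∂_1 are all 1, so H_0 = Z.
  H_1: rank ker ∂_1 − rank ∂_2 = (6 − 3) − 3 = 0, and the invariant factors of ∂_2 are all 1, so H_1 = 0.
  H_2: rank ker ∂_2 − rank ∂_3 = (4 − 3) − 0 = 1, and there is no ∂_3, so H_2 = Z.

H_0 = Z,  H_1 = 0,  H_2 = Z.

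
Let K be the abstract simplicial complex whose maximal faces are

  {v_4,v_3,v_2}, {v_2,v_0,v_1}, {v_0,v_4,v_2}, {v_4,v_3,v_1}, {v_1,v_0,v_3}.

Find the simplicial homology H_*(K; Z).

H_0 = Z,  H_1 = Z,  H_2 = 0.

Fix the vertex order v_0 < v_1 < v_2 < v_3 < v_4 and write every simplex with vertices in increasing order. Then dim K = 2 and the simplices of K are:

  0-simplices (5): [v_0], [v_1], [v_2], [v_3], [v_4]
  1-simplices (10): [v_0,v_1], [v_0,v_2], [v_0,v_3], [v_0,v_4], [v_1,v_2], [v_1,v_3], [v_1,v_4], [v_2,v_3], [v_2,v_4], [v_3,v_4]
  2-simplices (5): [v_0,v_1,v_2], [v_0,v_1,v_3], [v_0,v_2,v_4], [v_1,v_3,v_4], [v_2,v_3,v_4]

giving chain groups C_0 ≅ Z^5, C_1 ≅ Z^10, C_2 ≅ Z^5.

The boundary map ∂_1: C_1 → C_0 is given by ∂[p,q] = [q] − [p].
This gives a 5×10 integer matrix of rank 4; reducing to Smith normal form yields diagonal entries (1,1,1,1).

∂_2: C_2 → C_1 maps a triangle to the signed sum of its edges. For instance
  ∂[v_0,v_1,v_2] = [v_1,v_2] − [v_0,v_2] + [v_0,v_1],
  ∂[v_2,v_3,v_4] = [v_3,v_4] − [v_2,v_4] + [v_2,v_3].
The resulting 10×5 matrix has rank 5, and its Smith normal form has invariant factors (1,1,1,1,1).

Computing H_k = (kernel of ∂_k) / (image of ∂_{k+1}):

  H_0: rank C_0 − rank ∂_1 = 5 − 4 = 1, and the invariant factors of ∂_1 are all 1, so H_0 = Z.
  H_1: rank ker ∂_1 − rank ∂_2 = (10 − 4) − 5 = 1, and the invariant factors of ∂_2 are all 1, so H_1 = Z.
  H_2: rank ker ∂_2 − rank ∂_3 = (5 − 5) − 0 = 0, and there is no ∂_3, so H_2 = 0.

(K is a triangulation of the Möbius band.)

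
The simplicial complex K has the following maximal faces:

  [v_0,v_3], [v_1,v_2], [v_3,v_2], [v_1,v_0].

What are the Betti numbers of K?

We work with the vertex ordering v_0 < v_1 < v_2 < v_3. The simplices of K, each written with vertices in increasing order, are:

  0-simplices (4): [v_0], [v_1], [v_2], [v_3]
  1-simplices (4): [v_0,v_1], [v_0,v_3], [v_1,v_2], [v_2,v_3]

giving chain groups C_0 ≅ Z^4, C_1 ≅ Z^4.

∂_1: C_1 → C_0 is given by ∂[p,q] = [q] − [p]. For instance
  ∂[v_0,v_3] = [v_3] − [v_0].
As a 4×4 matrix over Z this has rank 3, with invariant factors (1,1,1).

Now H_k = ker ∂_k / im ∂_{k+1}, so:

  H_0: rank C_0 − rank ∂_1 = 4 − 3 = 1, and the invariant factors of ∂_1 are all 1, so H_0 ≅ Z.
  H_1: rank ker ∂_1 − rank ∂_2 = (4 − 3) − 0 = 1, and there is no ∂_2, so H_1 ≅ Z.

Hence the Betti numbers are b_0 = 1, b_1 = 1.

b_0 = 1, b_1 = 1.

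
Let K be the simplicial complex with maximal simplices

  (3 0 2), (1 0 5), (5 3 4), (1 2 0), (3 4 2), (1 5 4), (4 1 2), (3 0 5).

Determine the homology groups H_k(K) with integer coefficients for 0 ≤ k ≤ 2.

H_0 = Z,  H_1 = 0,  H_2 = Z.

We work with the vertex ordering 0 < 1 < 2 < 3 < 4 < 5. The simplices of K, each written with vertices in increasing order, are:

  0-simplices (6): [0], [1], [2], [3], [4], [5]
  1-simplices (12): [0,1], [0,2], [0,3], [0,5], [1,2], [1,4], [1,5], [2,3], [2,4], [3,4], [3,5], [4,5]
  2-simplices (8): [0,1,2], [0,1,5], [0,2,3], [0,3,5], [1,2,4], [1,4,5], [2,3,4], [3,4,5]

so the chain groups are C_0 ≅ Z^6, C_1 ≅ Z^12, C_2 ≅ Z^8.

Boundary ∂_1: C_1 → C_0 maps an edge to its endpoints' difference, ∂[p,q] = q − p. For instance
  ∂[2,4] = [4] − [2].
The resulting 6×12 matrix has rank 5, and its Smith normal form has invariant factors (1,1,1,1,1).

∂_2: C_2 → C_1 maps a triangle to the signed sum of its edges. For instance
  ∂[1,2,4] = [2,4] − [1,4] + [1,2],
  ∂[0,1,5] = [1,5] − [0,5] + [0,1].
The resulting 12×8 matrix has rank 7, and its Smith normal form has invariant factors (1,1,1,1,1,1,1).

Reading off H_k = ker ∂_k / im ∂_{k+1}:

  H_0: rank C_0 − rank ∂_1 = 6 − 5 = 1, and the invariant factors of ∂_1 are all 1, so H_0 ≅ Z.
  H_1: rank ker ∂_1 − rank ∂_2 = (12 − 5) − 7 = 0, and the invariant factors of ∂_2 are all 1, so H_1 ≅ 0.
  H_2: rank ker ∂_2 − rank ∂_3 = (8 − 7) − 0 = 1, and there is no ∂_3, so H_2 ≅ Z.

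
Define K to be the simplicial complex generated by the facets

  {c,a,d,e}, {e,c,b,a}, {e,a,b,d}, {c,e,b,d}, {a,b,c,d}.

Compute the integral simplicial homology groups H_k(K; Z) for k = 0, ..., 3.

H_0 = Z,  H_1 = 0,  H_2 = 0,  H_3 = Z.

Order the vertices as a < b < c < d < e. Listing each simplex with vertices in this order, K has dimension 3 with simplices:

  0-simplices (5): a, b, c, d, e
  1-simplices (10): ab, ac, ad, ae, bc, bd, be, cd, ce, de
  2-simplices (10): abc, abd, abe, acd, ace, ade, bcd, bce, bde, cde
  3-simplices (5): abcd, abce, abde, acde, bcde

so the chain groups are C_0 ≅ Z^5, C_1 ≅ Z^10, C_2 ≅ Z^10, C_3 ≅ Z^5.

Boundary ∂_1: C_1 → C_0 is given by ∂[p,q] = [q] − [p]. For instance
  ∂be = e − b.
The resulting 5×10 matrix has rank 4, and its Smith normal form has invariant factors (1,1,1,1).

Boundary ∂_2: C_2 → C_1 sends each 2-simplex [p,q,r] to [q,r] − [p,r] + [p,q]. For instance
  ∂ade = de − ae + ad,
  ∂cde = de − ce + cd.
The 10×10 boundary matrix has rank 6 and Smith normal form diag(1,1,1,1,1,1).

∂_3: C_3 → C_2 sends each 3-simplex σ to the alternating sum Σ_i (−1)^i (σ with its i-th vertex removed). For instance
  ∂acde = cde − ade + ace − acd,
  ∂abde = bde − ade + abe − abd.
This gives a 10×5 integer matrix of rank 4; reducing to Smith normal form yields diagonal entries (1,1,1,1).

Reading off H_k = ker ∂_k / im ∂_{k+1}:

  H_0: rank C_0 − rank ∂_1 = 5 − 4 = 1, and the invariant factors of ∂_1 are all 1, so H_0 ≅ Z.
  H_1: rank ker ∂_1 − rank ∂_2 = (10 − 4) − 6 = 0, and the invariant factors of ∂_2 are all 1, so H_1 ≅ 0.
  H_2: rank ker ∂_2 − rank ∂_3 = (10 − 6) − 4 = 0, and the invariant factors of ∂_3 are all 1, so H_2 ≅ 0.
  H_3: rank ker ∂_3 − rank ∂_4 = (5 − 4) − 0 = 1, and there is no ∂_4, so H_3 ≅ Z.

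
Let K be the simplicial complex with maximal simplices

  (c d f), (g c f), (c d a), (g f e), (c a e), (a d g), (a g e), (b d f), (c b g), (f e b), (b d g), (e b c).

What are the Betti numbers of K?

b_0 = 1, b_1 = 0, b_2 = 0.

We work with the vertex ordering a < b < c < d < e < f < g. The simplices of K, each written with vertices in increasing order, are:

  0-simplices (7): a, b, c, d, e, f, g
  1-simplices (18): ac, ad, ae, ag, bc, bd, be, bf, bg, cd, ce, cf, cg, df, dg, ef, eg, fg
  2-simplices (12): acd, ace, adg, aeg, bce, bcg, bdf, bdg, bef, cdf, cfg, efg

giving chain groups C_0 ≅ Z^7, C_1 ≅ Z^18, C_2 ≅ Z^12.

∂_1: C_1 → C_0 is given by ∂[p,q] = [q] − [p]. For instance
  ∂bd = d − b.
As a 7×18 matrix over Z this has rank 6, with invariant factors (1,1,1,1,1,1).

Boundary ∂_2: C_2 → C_1 maps a triangle to the signed sum of its edges. For instance
  ∂ace = ce − ae + ac,
  ∂acd = cd − ad + ac.
The 18×12 boundary matrix has rank 12 and Smith normal form diag(1,1,1,1,1,1,1,1,1,1,1,2).

From H_k ≅ ker(∂_k) / im(∂_{k+1}) we obtain:

  H_0: rank C_0 − rank ∂_1 = 7 − 6 = 1, and the invariant factors of ∂_1 are all 1, so H_0 = Z.
  H_1: rank ker ∂_1 − rank ∂_2 = (18 − 6) − 12 = 0, and ∂_2 has invariant factor 2 > 1, so H_1 = Z/2.
  H_2: rank ker ∂_2 − rank ∂_3 = (12 − 12) − 0 = 0, and there is no ∂_3, so H_2 = 0.

Hence the Betti numbers are b_0 = 1, b_1 = 0, b_2 = 0.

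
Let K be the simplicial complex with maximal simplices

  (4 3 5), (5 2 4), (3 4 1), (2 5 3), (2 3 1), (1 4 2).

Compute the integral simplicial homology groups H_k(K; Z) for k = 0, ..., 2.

H_0 = Z,  H_1 = 0,  H_2 = Z.

K has 5 vertices, 9 edges, 6 triangles.
rank ∂_0 = 0, rank ∂_1 = 4 ⇒ b_0 = 5 − 0 − 4 = 1; all invariant factors of ∂_1 are 1 so no torsion. So H_0 ≅ Z.
rank ∂_1 = 4, rank ∂_2 = 5 ⇒ b_1 = 9 − 4 − 5 = 0; all invariant factors of ∂_2 are 1 so no torsion. So H_1 ≅ 0.
rank ∂_2 = 5, rank ∂_3 = 0 ⇒ b_2 = 6 − 5 − 0 = 1. So H_2 ≅ Z.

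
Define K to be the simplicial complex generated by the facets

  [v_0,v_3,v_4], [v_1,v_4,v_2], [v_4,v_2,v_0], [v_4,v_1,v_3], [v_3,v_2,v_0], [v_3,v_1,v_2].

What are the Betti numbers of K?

Take the total order v_0 < v_1 < v_2 < v_3 < v_4 on the vertex set. Then K (dimension 2) consists of the simplices:

  0-simplices (5): [v_0], [v_1], [v_2], [v_3], [v_4]
  1-simplices (9): [v_0,v_2], [v_0,v_3], [v_0,v_4], [v_1,v_2], [v_1,v_3], [v_1,v_4], [v_2,v_3], [v_2,v_4], [v_3,v_4]
  2-simplices (6): [v_0,v_2,v_3], [v_0,v_2,v_4], [v_0,v_3,v_4], [v_1,v_2,v_3], [v_1,v_2,v_4], [v_1,v_3,v_4]

Hence C_0 ≅ Z^5, C_1 ≅ Z^9, C_2 ≅ Z^6.

The boundary map ∂_1: C_1 → C_0 is given by ∂[p,q] = [q] − [p]. For instance
  ∂[v_2,v_4] = [v_4] − [v_2].
The resulting 5×9 matrix has rank 4, and its Smith normal form has invariant factors (1,1,1,1).

∂_2: C_2 → C_1 maps a triangle to the signed sum of its edges. For instance
  ∂[v_1,v_2,v_3] = [v_2,v_3] − [v_1,v_3] + [v_1,v_2],
  ∂[v_0,v_2,v_4] = [v_2,v_4] − [v_0,v_4] + [v_0,v_2].
As a 9×6 matrix over Z this has rank 5, with invariant factors (1,1,1,1,1).

Computing H_k = (kernel of ∂_k) / (image of ∂_{k+1}):

  H_0: rank C_0 − rank ∂_1 = 5 − 4 = 1, and the invariant factors of ∂_1 are all 1, so H_0 ≅ Z.
  H_1: rank ker ∂_1 − rank ∂_2 = (9 − 4) − 5 = 0, and the invariant factors of ∂_2 are all 1, so H_1 ≅ 0.
  H_2: rank ker ∂_2 − rank ∂_3 = (6 − 5) − 0 = 1, and there is no ∂_3, so H_2 ≅ Z.

Hence the Betti numbers are b_0 = 1, b_1 = 0, b_2 = 1.

b_0 = 1, b_1 = 0, b_2 = 1.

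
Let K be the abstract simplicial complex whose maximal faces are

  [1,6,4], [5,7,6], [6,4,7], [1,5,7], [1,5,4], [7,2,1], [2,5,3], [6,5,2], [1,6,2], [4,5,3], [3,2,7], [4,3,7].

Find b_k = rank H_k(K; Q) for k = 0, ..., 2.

We work with the vertex ordering 1 < 2 < 3 < 4 < 5 < 6 < 7. The simplices of K, each written with vertices in increasing order, are:

  0-simplices (7): [1], [2], [3], [4], [5], [6], [7]
  1-simplices (18): [1,2], [1,4], [1,5], [1,6], [1,7], [2,3], [2,5], [2,6], [2,7], [3,4], [3,5], [3,7], [4,5], [4,6], [4,7], [5,6], [5,7], [6,7]
  2-simplices (12): [1,2,6], [1,2,7], [1,4,5], [1,4,6], [1,5,7], [2,3,5], [2,3,7], [2,5,6], [3,4,5], [3,4,7], [4,6,7], [5,6,7]

Hence C_0 ≅ Z^7, C_1 ≅ Z^18, C_2 ≅ Z^12.

Boundary ∂_1: C_1 → C_0 is given by ∂[p,q] = [q] − [p].
This gives a 7×18 integer matrix of rank 6; reducing to Smith normal form yields diagonal entries (1,1,1,1,1,1).

∂_2: C_2 → C_1 maps a triangle to the signed sum of its edges. For instance
  ∂[3,4,5] = [4,5] − [3,5] + [3,4],
  ∂[2,3,7] = [3,7] − [2,7] + [2,3].
As a 18×12 matrix over Z this has rank 12, with invariant factors (1,1,1,1,1,1,1,1,1,1,1,2).

From H_k ≅ ker(∂_k) / im(∂_{k+1}) we obtain:

  H_0: rank C_0 − rank ∂_1 = 7 − 6 = 1, and the invariant factors of ∂_1 are all 1, so H_0 = Z.
  H_1: rank ker ∂_1 − rank ∂_2 = (18 − 6) − 12 = 0, and ∂_2 has invariant factor 2 > 1, so H_1 = Z/2.
  H_2: rank ker ∂_2 − rank ∂_3 = (12 − 12) − 0 = 0, and there is no ∂_3, so H_2 = 0.

As a check, the Euler characteristic is 7 − 18 + 12 = 1, which agrees with 1 − 0 + 0 = 1.
(K is a triangulation of the real projective plane RP^2.)

Hence the Betti numbers are b_0 = 1, b_1 = 0, b_2 = 0.

b_0 = 1, b_1 = 0, b_2 = 0.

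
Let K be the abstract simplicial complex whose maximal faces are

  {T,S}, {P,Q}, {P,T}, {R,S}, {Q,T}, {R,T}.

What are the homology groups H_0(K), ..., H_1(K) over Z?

K has 5 vertices, 6 edges.
rank ∂_0 = 0, rank ∂_1 = 4 ⇒ b_0 = 5 − 0 − 4 = 1; all invariant factors of ∂_1 are 1 so no torsion. So H_0 = Z.
rank ∂_1 = 4, rank ∂_2 = 0 ⇒ b_1 = 6 − 4 − 0 = 2. So H_1 = Z^2.

H_0 = Z,  H_1 = Z^2.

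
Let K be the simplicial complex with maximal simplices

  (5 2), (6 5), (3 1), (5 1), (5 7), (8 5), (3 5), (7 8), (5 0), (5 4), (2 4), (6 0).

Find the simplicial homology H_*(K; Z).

H_0 ≅ Z,  H_1 ≅ Z^4.

K has 9 vertices, 12 edges.
rank ∂_0 = 0, rank ∂_1 = 8 ⇒ b_0 = 9 − 0 − 8 = 1; all invariant factors of ∂_1 are 1 so no torsion. So H_0 = Z.
rank ∂_1 = 8, rank ∂_2 = 0 ⇒ b_1 = 12 − 8 − 0 = 4. So H_1 = Z^4.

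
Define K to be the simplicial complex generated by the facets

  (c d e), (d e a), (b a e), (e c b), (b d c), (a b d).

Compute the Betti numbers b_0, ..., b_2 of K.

b_0 = 1, b_1 = 0, b_2 = 1.

Fix the vertex order a < b < c < d < e and write every simplex with vertices in increasing order. Then dim K = 2 and the simplices of K are:

  0-simplices (5): a, b, c, d, e
  1-simplices (9): ab, ad, ae, bc, bd, be, cd, ce, de
  2-simplices (6): abd, abe, ade, bcd, bce, cde

so the chain groups are C_0 ≅ Z^5, C_1 ≅ Z^9, C_2 ≅ Z^6.

Boundary ∂_1: C_1 → C_0 maps an edge to its endpoints' difference, ∂[p,q] = q − p. For instance
  ∂cd = d − c.
The resulting 5×9 matrix has rank 4, and its Smith normal form has invariant factors (1,1,1,1).

Boundary ∂_2: C_2 → C_1 sends each 2-simplex [p,q,r] to [q,r] − [p,r] + [p,q]. For instance
  ∂abd = bd − ad + ab,
  ∂bce = ce − be + bc.
The resulting 9×6 matrix has rank 5, and its Smith normal form has invariant factors (1,1,1,1,1).

Now H_k = ker ∂_k / im ∂_{k+1}, so:

  H_0: rank C_0 − rank ∂_1 = 5 − 4 = 1, and the invariant factors of ∂_1 are all 1, so H_0 ≅ Z.
  H_1: rank ker ∂_1 − rank ∂_2 = (9 − 4) − 5 = 0, and the invariant factors of ∂_2 are all 1, so H_1 ≅ 0.
  H_2: rank ker ∂_2 − rank ∂_3 = (6 − 5) − 0 = 1, and there is no ∂_3, so H_2 ≅ Z.

(K is a triangulation of the 2-sphere S^2.)

Hence the Betti numbers are b_0 = 1, b_1 = 0, b_2 = 1.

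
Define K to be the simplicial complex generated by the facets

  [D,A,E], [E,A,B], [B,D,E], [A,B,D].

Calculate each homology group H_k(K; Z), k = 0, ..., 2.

H_0 ≅ Z,  H_1 = 0,  H_2 ≅ Z.

K has 4 vertices, 6 edges, 4 triangles.
rank ∂_0 = 0, rank ∂_1 = 3 ⇒ b_0 = 4 − 0 − 3 = 1; all invariant factors of ∂_1 are 1 so no torsion. So H_0 = Z.
rank ∂_1 = 3, rank ∂_2 = 3 ⇒ b_1 = 6 − 3 − 3 = 0; all invariant factors of ∂_2 are 1 so no torsion. So H_1 = 0.
rank ∂_2 = 3, rank ∂_3 = 0 ⇒ b_2 = 4 − 3 − 0 = 1. So H_2 = Z.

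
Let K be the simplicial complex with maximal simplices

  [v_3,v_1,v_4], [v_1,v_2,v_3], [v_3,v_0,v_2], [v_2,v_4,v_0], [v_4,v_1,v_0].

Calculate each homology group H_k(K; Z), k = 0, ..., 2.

H_0 ≅ Z,  H_1 ≅ Z,  H_2 = 0.

K has 5 vertices, 10 edges, 5 triangles.
rank ∂_0 = 0, rank ∂_1 = 4 ⇒ b_0 = 5 − 0 − 4 = 1; all invariant factors of ∂_1 are 1 so no torsion. So H_0 = Z.
rank ∂_1 = 4, rank ∂_2 = 5 ⇒ b_1 = 10 − 4 − 5 = 1; all invariant factors of ∂_2 are 1 so no torsion. So H_1 = Z.
rank ∂_2 = 5, rank ∂_3 = 0 ⇒ b_2 = 5 − 5 − 0 = 0. So H_2 = 0.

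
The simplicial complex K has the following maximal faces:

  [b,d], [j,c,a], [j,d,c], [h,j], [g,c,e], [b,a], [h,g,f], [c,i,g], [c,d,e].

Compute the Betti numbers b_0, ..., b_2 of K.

b_0 = 1, b_1 = 2, b_2 = 0.

Take the total order a < b < c < d < e < f < g < h < i < j on the vertex set. Then K (dimension 2) consists of the simplices:

  0-simplices (10): a, b, c, d, e, f, g, h, i, j
  1-simplices (17): ab, ac, aj, bd, cd, ce, cg, ci, cj, de, dj, eg, fg, fh, gh, gi, hj
  2-simplices (6): acj, cde, cdj, ceg, cgi, fgh

Hence C_0 ≅ Z^10, C_1 ≅ Z^17, C_2 ≅ Z^6.

The boundary map ∂_1: C_1 → C_0 sends each edge [p,q] (with p < q) to q − p.
The 10×17 boundary matrix has rank 9 and Smith normal form diag(1,1,1,1,1,1,1,1,1).

∂_2: C_2 → C_1 maps a triangle to the signed sum of its edges. For instance
  ∂acj = cj − aj + ac,
  ∂cdj = dj − cj + cd.
The 17×6 boundary matrix has rank 6 and Smith normal form diag(1,1,1,1,1,1).

Now H_k = ker ∂_k / im ∂_{k+1}, so:

  H_0: rank C_0 − rank ∂_1 = 10 − 9 = 1, and the invariant factors of ∂_1 are all 1, so H_0 ≅ Z.
  H_1: rank ker ∂_1 − rank ∂_2 = (17 − 9) − 6 = 2, and the invariant factors of ∂_2 are all 1, so H_1 ≅ Z^2.
  H_2: rank ker ∂_2 − rank ∂_3 = (6 − 6) − 0 = 0, and there is no ∂_3, so H_2 ≅ 0.

Hence the Betti numbers are b_0 = 1, b_1 = 2, b_2 = 0.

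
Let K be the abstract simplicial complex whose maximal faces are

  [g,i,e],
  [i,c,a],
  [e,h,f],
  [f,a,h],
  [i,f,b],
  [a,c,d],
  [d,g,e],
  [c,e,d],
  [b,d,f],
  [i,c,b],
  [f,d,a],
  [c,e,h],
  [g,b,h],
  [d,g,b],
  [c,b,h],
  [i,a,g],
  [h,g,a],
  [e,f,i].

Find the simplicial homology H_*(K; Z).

H_0 = Z,  H_1 = Z^2,  H_2 = Z.

K has 9 vertices, 27 edges, 18 triangles.
rank ∂_0 = 0, rank ∂_1 = 8 ⇒ b_0 = 9 − 0 − 8 = 1; all invariant factors of ∂_1 are 1 so no torsion. So H_0 ≅ Z.
rank ∂_1 = 8, rank ∂_2 = 17 ⇒ b_1 = 27 − 8 − 17 = 2; all invariant factors of ∂_2 are 1 so no torsion. So H_1 ≅ Z^2.
rank ∂_2 = 17, rank ∂_3 = 0 ⇒ b_2 = 18 − 17 − 0 = 1. So H_2 ≅ Z.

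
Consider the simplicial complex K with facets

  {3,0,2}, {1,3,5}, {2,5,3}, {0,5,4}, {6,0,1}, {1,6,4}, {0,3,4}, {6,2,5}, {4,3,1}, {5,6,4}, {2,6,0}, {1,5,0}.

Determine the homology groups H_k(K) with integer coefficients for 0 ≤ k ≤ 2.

H_0 = Z,  H_1 = Z/2Z,  H_2 = 0.

Order the vertices as 0 < 1 < 2 < 3 < 4 < 5 < 6. Listing each simplex with vertices in this order, K has dimension 2 with simplices:

  0-simplices (7): [0], [1], [2], [3], [4], [5], [6]
  1-simplices (18): [0,1], [0,2], [0,3], [0,4], [0,5], [0,6], [1,3], [1,4], [1,5], [1,6], [2,3], [2,5], [2,6], [3,4], [3,5], [4,5], [4,6], [5,6]
  2-simplices (12): [0,1,5], [0,1,6], [0,2,3], [0,2,6], [0,3,4], [0,4,5], [1,3,4], [1,3,5], [1,4,6], [2,3,5], [2,5,6], [4,5,6]

giving chain groups C_0 ≅ Z^7, C_1 ≅ Z^18, C_2 ≅ Z^12.

Boundary ∂_1: C_1 → C_0 is given by ∂[p,q] = [q] − [p].
As a 7×18 matrix over Z this has rank 6, with invariant factors (1,1,1,1,1,1).

∂_2: C_2 → C_1 acts by ∂[p,q,r] = [q,r] − [p,r] + [p,q]. For instance
  ∂[0,2,6] = [2,6] − [0,6] + [0,2],
  ∂[0,3,4] = [3,4] − [0,4] + [0,3].
The 18×12 boundary matrix has rank 12 and Smith normal form diag(1,1,1,1,1,1,1,1,1,1,1,2).

From H_k ≅ ker(∂_k) / im(∂_{k+1}) we obtain:

  H_0: rank C_0 − rank ∂_1 = 7 − 6 = 1, and the invariant factors of ∂_1 are all 1, so H_0 ≅ Z.
  H_1: rank ker ∂_1 − rank ∂_2 = (18 − 6) − 12 = 0, and ∂_2 has invariant factor 2 > 1, so H_1 ≅ Z/2Z.
  H_2: rank ker ∂_2 − rank ∂_3 = (12 − 12) − 0 = 0, and there is no ∂_3, so H_2 ≅ 0.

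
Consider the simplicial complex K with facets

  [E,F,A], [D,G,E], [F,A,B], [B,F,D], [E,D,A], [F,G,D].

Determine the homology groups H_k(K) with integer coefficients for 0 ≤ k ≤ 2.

Take the total order A < B < D < E < F < G on the vertex set. Then K (dimension 2) consists of the simplices:

  0-simplices (6): A, B, D, E, F, G
  1-simplices (12): AB, AD, AE, AF, BD, BF, DE, DF, DG, EF, EG, FG
  2-simplices (6): ABF, ADE, AEF, BDF, DEG, DFG

so the chain groups are C_0 ≅ Z^6, C_1 ≅ Z^12, C_2 ≅ Z^6.

Boundary ∂_1: C_1 → C_0 sends each edge [p,q] (with p < q) to q − p.
The resulting 6×12 matrix has rank 5, and its Smith normal form has invariant factors (1,1,1,1,1).

The boundary map ∂_2: C_2 → C_1 maps a triangle to the signed sum of its edges. For instance
  ∂AEF = EF − AF + AE,
  ∂ABF = BF − AF + AB.
The 12×6 boundary matrix has rank 6 and Smith normal form diag(1,1,1,1,1,1).

Computing H_k = (kernel of ∂_k) / (image of ∂_{k+1}):

  H_0: rank C_0 − rank ∂_1 = 6 − 5 = 1, and the invariant factors of ∂_1 are all 1, so H_0 = Z.
  H_1: rank ker ∂_1 − rank ∂_2 = (12 − 5) − 6 = 1, and the invariant factors of ∂_2 are all 1, so H_1 = Z.
  H_2: rank ker ∂_2 − rank ∂_3 = (6 − 6) − 0 = 0, and there is no ∂_3, so H_2 = 0.

(K is a triangulation of the cylinder S^1 x I.)

H_0 = Z,  H_1 = Z,  H_2 = 0.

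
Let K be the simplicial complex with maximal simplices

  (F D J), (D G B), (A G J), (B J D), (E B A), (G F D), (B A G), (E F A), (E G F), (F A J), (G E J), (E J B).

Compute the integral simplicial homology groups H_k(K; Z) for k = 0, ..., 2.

H_0 = Z,  H_1 = Z/2,  H_2 = 0.

Take the total order A < B < D < E < F < G < J on the vertex set. Then K (dimension 2) consists of the simplices:

  0-simplices (7): A, B, D, E, F, G, J
  1-simplices (18): AB, AE, AF, AG, AJ, BD, BE, BG, BJ, DF, DG, DJ, EF, EG, EJ, FG, FJ, GJ
  2-simplices (12): ABE, ABG, AEF, AFJ, AGJ, BDG, BDJ, BEJ, DFG, DFJ, EFG, EGJ

so the chain groups are C_0 ≅ Z^7, C_1 ≅ Z^18, C_2 ≅ Z^12.

∂_1: C_1 → C_0 maps an edge to its endpoints' difference, ∂[p,q] = q − p.
The resulting 7×18 matrix has rank 6, and its Smith normal form has invariant factors (1,1,1,1,1,1).

∂_2: C_2 → C_1 acts by ∂[p,q,r] = [q,r] − [p,r] + [p,q]. For instance
  ∂ABG = BG − AG + AB,
  ∂AGJ = GJ − AJ + AG.
The 18×12 boundary matrix has rank 12 and Smith normal form diag(1,1,1,1,1,1,1,1,1,1,1,2).

Reading off H_k = ker ∂_k / im ∂_{k+1}:

  H_0: rank C_0 − rank ∂_1 = 7 − 6 = 1, and the invariant factors of ∂_1 are all 1, so H_0 = Z.
  H_1: rank ker ∂_1 − rank ∂_2 = (18 − 6) − 12 = 0, and ∂_2 has invariant factor 2 > 1, so H_1 = Z/2.
  H_2: rank ker ∂_2 − rank ∂_3 = (12 − 12) − 0 = 0, and there is no ∂_3, so H_2 = 0.

As a check, the Euler characteristic is 7 − 18 + 12 = 1, which agrees with 1 − 0 + 0 = 1.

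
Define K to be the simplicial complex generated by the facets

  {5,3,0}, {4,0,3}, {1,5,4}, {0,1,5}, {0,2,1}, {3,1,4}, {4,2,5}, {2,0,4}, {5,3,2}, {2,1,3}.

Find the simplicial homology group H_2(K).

H_2 ≅ 0.

Take the total order 0 < 1 < 2 < 3 < 4 < 5 on the vertex set. Then K (dimension 2) consists of the simplices:

  0-simplices (6): [0], [1], [2], [3], [4], [5]
  1-simplices (15): [0,1], [0,2], [0,3], [0,4], [0,5], [1,2], [1,3], [1,4], [1,5], [2,3], [2,4], [2,5], [3,4], [3,5], [4,5]
  2-simplices (10): [0,1,2], [0,1,5], [0,2,4], [0,3,4], [0,3,5], [1,2,3], [1,3,4], [1,4,5], [2,3,5], [2,4,5]

giving chain groups C_0 ≅ Z^6, C_1 ≅ Z^15, C_2 ≅ Z^10.

The boundary map ∂_1: C_1 → C_0 sends each edge [p,q] (with p < q) to q − p.
The resulting 6×15 matrix has rank 5, and its Smith normal form has invariant factors (1,1,1,1,1).

The boundary map ∂_2: C_2 → C_1 sends each 2-simplex [p,q,r] to [q,r] − [p,r] + [p,q]. For instance
  ∂[0,1,2] = [1,2] − [0,2] + [0,1],
  ∂[0,3,5] = [3,5] − [0,5] + [0,3].
The resulting 15×10 matrix has rank 10, and its Smith normal form has invariant factors (1,1,1,1,1,1,1,1,1,2).

Now H_k = ker ∂_k / im ∂_{k+1}, so:

  H_2: rank ker ∂_2 − rank ∂_3 = (10 − 10) − 0 = 0, and there is no ∂_3, so H_2 ≅ 0.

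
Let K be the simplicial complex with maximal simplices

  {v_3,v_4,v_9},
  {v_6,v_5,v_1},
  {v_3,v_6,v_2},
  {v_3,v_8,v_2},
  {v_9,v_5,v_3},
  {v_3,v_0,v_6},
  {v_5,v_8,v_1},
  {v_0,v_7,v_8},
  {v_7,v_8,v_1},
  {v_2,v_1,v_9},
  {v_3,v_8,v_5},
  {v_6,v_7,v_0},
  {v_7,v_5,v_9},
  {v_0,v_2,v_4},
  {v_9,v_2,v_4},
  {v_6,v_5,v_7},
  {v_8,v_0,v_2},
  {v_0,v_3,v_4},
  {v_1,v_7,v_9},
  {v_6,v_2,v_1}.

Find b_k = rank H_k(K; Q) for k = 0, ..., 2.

b_0 = 1, b_1 = 1, b_2 = 0.

We work with the vertex ordering v_0 < v_1 < v_2 < v_3 < v_4 < v_5 < v_6 < v_7 < v_8 < v_9. The simplices of K, each written with vertices in increasing order, are:

  0-simplices (10): [v_0], [v_1], [v_2], [v_3], [v_4], [v_5], [v_6], [v_7], [v_8], [v_9]
  1-simplices (30): (30 of them)
  2-simplices (20): (20 of them)

giving chain groups C_0 ≅ Z^10, C_1 ≅ Z^30, C_2 ≅ Z^20.

∂_1: C_1 → C_0 sends each edge [p,q] (with p < q) to q − p.
The resulting 10×30 matrix has rank 9, and its Smith normal form has invariant factors (1,1,1,1,1,1,1,1,1).

Boundary ∂_2: C_2 → C_1 sends each 2-simplex [p,q,r] to [q,r] − [p,r] + [p,q]. For instance
  ∂[v_1,v_7,v_8] = [v_7,v_8] − [v_1,v_8] + [v_1,v_7],
  ∂[v_0,v_7,v_8] = [v_7,v_8] − [v_0,v_8] + [v_0,v_7].
The 30×20 boundary matrix has rank 20 and Smith normal form diag(1,1,1,1,1,1,1,1,1,1,1,1,1,1,1,1,1,1,1,2).

Computing H_k = (kernel of ∂_k) / (image of ∂_{k+1}):

  H_0: rank C_0 − rank ∂_1 = 10 − 9 = 1, and the invariant factors of ∂_1 are all 1, so H_0 = Z.
  H_1: rank ker ∂_1 − rank ∂_2 = (30 − 9) − 20 = 1, and ∂_2 has invariant factor 2 > 1, so H_1 = Z ⊕ Z_2.
  H_2: rank ker ∂_2 − rank ∂_3 = (20 − 20) − 0 = 0, and there is no ∂_3, so H_2 = 0.

As a check, the Euler characteristic is 10 − 30 + 20 = 0, which agrees with 1 − 1 + 0 = 0.

Hence the Betti numbers are b_0 = 1, b_1 = 1, b_2 = 0.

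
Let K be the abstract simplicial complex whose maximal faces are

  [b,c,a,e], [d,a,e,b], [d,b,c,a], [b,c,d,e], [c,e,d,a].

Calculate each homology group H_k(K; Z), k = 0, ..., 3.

Take the total order a < b < c < d < e on the vertex set. Then K (dimension 3) consists of the simplices:

  0-simplices (5): a, b, c, d, e
  1-simplices (10): ab, ac, ad, ae, bc, bd, be, cd, ce, de
  2-simplices (10): abc, abd, abe, acd, ace, ade, bcd, bce, bde, cde
  3-simplices (5): abcd, abce, abde, acde, bcde

Hence C_0 ≅ Z^5, C_1 ≅ Z^10, C_2 ≅ Z^10, C_3 ≅ Z^5.

∂_1: C_1 → C_0 sends each edge [p,q] (with p < q) to q − p.
The 5×10 boundary matrix has rank 4 and Smith normal form diag(1,1,1,1).

∂_2: C_2 → C_1 sends each 2-simplex [p,q,r] to [q,r] − [p,r] + [p,q]. For instance
  ∂bce = ce − be + bc,
  ∂abc = bc − ac + ab.
This gives a 10×10 integer matrix of rank 6; reducing to Smith normal form yields diagonal entries (1,1,1,1,1,1).

The boundary map ∂_3: C_3 → C_2 sends each 3-simplex σ to the alternating sum Σ_i (−1)^i (σ with its i-th vertex removed). For instance
  ∂abcd = bcd − acd + abd − abc,
  ∂acde = cde − ade + ace − acd.
As a 10×5 matrix over Z this has rank 4, with invariant factors (1,1,1,1).

Now H_k = ker ∂_k / im ∂_{k+1}, so:

  H_0: rank C_0 − rank ∂_1 = 5 − 4 = 1, and the invariant factors of ∂_1 are all 1, so H_0 ≅ Z.
  H_1: rank ker ∂_1 − rank ∂_2 = (10 − 4) − 6 = 0, and the invariant factors of ∂_2 are all 1, so H_1 ≅ 0.
  H_2: rank ker ∂_2 − rank ∂_3 = (10 − 6) − 4 = 0, and the invariant factors of ∂_3 are all 1, so H_2 ≅ 0.
  H_3: rank ker ∂_3 − rank ∂_4 = (5 − 4) − 0 = 1, and there is no ∂_4, so H_3 ≅ Z.

As a check, the Euler characteristic is 5 − 10 + 10 − 5 = 0, which agrees with 1 − 0 + 0 − 1 = 0.
(K is a triangulation of the 3-sphere S^3.)

H_0 = Z,  H_1 = 0,  H_2 = 0,  H_3 = Z.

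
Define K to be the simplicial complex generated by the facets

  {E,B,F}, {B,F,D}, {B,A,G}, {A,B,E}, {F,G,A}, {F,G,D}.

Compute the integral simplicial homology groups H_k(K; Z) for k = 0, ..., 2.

Take the total order A < B < D < E < F < G on the vertex set. Then K (dimension 2) consists of the simplices:

  0-simplices (6): A, B, D, E, F, G
  1-simplices (12): AB, AE, AF, AG, BD, BE, BF, BG, DF, DG, EF, FG
  2-simplices (6): ABE, ABG, AFG, BDF, BEF, DFG

so the chain groups are C_0 ≅ Z^6, C_1 ≅ Z^12, C_2 ≅ Z^6.

Boundary ∂_1: C_1 → C_0 sends each edge [p,q] (with p < q) to q − p.
As a 6×12 matrix over Z this has rank 5, with invariant factors (1,1,1,1,1).

∂_2: C_2 → C_1 acts by ∂[p,q,r] = [q,r] − [p,r] + [p,q]. For instance
  ∂DFG = FG − DG + DF,
  ∂ABE = BE − AE + AB.
This gives a 12×6 integer matrix of rank 6; reducing to Smith normal form yields diagonal entries (1,1,1,1,1,1).

Computing H_k = (kernel of ∂_k) / (image of ∂_{k+1}):

  H_0: rank C_0 − rank ∂_1 = 6 − 5 = 1, and the invariant factors of ∂_1 are all 1, so H_0 = Z.
  H_1: rank ker ∂_1 − rank ∂_2 = (12 − 5) − 6 = 1, and the invariant factors of ∂_2 are all 1, so H_1 = Z.
  H_2: rank ker ∂_2 − rank ∂_3 = (6 − 6) − 0 = 0, and there is no ∂_3, so H_2 = 0.

H_0 ≅ Z,  H_1 ≅ Z,  H_2 = 0.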